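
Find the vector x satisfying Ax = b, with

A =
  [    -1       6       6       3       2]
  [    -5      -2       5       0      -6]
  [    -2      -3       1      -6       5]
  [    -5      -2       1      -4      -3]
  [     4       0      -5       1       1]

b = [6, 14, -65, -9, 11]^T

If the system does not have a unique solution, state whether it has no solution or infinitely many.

Row-reduce the augmented matrix:
R1 ← R1 / (-1).
R2 ← R2 + 5·R1.
R3 ← R3 + 2·R1.
R4 ← R4 + 5·R1.
R5 ← R5 − 4·R1.
R2 ← R2 / (-32).
R1 ← R1 + 6·R2.
R3 ← R3 + 15·R2.
R4 ← R4 + 32·R2.
R5 ← R5 − 24·R2.
R3 ← R3 / (23/32).
R1 ← R1 + 21/16·R3.
R2 ← R2 − 25/32·R3.
R4 ← R4 + 4·R3.
R5 ← R5 − 1/4·R3.
R4 ← R4 / (-728/23).
R1 ← R1 + 213/23·R4.
R2 ← R2 − 135/23·R4.
R3 ← R3 + 159/23·R4.
R5 ← R5 − 80/23·R4.
R5 ← R5 / (-3/7).
R1 ← R1 − 101/56·R5.
R2 ← R2 − 33/56·R5.
R3 ← R3 − 47/56·R5.
R4 ← R4 + 89/56·R5.
Reading off the reduced rows gives x_1 = -1, x_2 = 3, x_3 = -3, x_4 = 5, x_5 = -5.

x_1 = -1, x_2 = 3, x_3 = -3, x_4 = 5, x_5 = -5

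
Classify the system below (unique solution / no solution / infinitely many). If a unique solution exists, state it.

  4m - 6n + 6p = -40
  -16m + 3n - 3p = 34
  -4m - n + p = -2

infinitely many solutions

Row-reduce:
R1 ← R1 / (4).
R2 ← R2 + 16·R1.
R3 ← R3 + 4·R1.
R2 ← R2 / (-21).
R1 ← R1 + 3/2·R2.
R3 ← R3 + 7·R2.
Rank is 2 with 3 unknowns, leaving p free.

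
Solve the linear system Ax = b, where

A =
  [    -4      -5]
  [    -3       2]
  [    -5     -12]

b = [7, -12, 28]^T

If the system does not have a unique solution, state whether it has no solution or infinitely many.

Row-reduce:
R1 ← R1 / (-4).
R2 ← R2 + 3·R1.
R3 ← R3 + 5·R1.
R2 ← R2 / (23/4).
R1 ← R1 − 5/4·R2.
R3 ← R3 + 23/4·R2.
Row 3 reduces to 0 = 2, a contradiction. The system is inconsistent.

no solution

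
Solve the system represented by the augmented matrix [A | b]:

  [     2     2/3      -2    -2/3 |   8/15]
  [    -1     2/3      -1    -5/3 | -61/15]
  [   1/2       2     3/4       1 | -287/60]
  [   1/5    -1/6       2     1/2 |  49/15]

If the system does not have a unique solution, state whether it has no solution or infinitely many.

x_1 = 7/3, x_2 = -3, x_3 = 7/5, x_4 = -1

Row-reduce the augmented matrix:
R1 ← R1 / (2).
R2 ← R2 + 1·R1.
R3 ← R3 − 1/2·R1.
R4 ← R4 − 1/5·R1.
R1 ← R1 − 1/3·R2.
R3 ← R3 − 11/6·R2.
R4 ← R4 + 7/30·R2.
R3 ← R3 / (59/12).
R1 ← R1 + 1/3·R3.
R2 ← R2 + 2·R3.
R4 ← R4 − 26/15·R3.
R4 ← R4 / (-2839/1770).
R1 ← R1 − 39/59·R4.
R2 ← R2 + 2/59·R4.
R3 ← R3 − 58/59·R4.
Reading off the reduced rows gives x_1 = 7/3, x_2 = -3, x_3 = 7/5, x_4 = -1.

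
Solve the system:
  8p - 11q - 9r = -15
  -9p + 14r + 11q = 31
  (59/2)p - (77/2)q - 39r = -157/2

no solution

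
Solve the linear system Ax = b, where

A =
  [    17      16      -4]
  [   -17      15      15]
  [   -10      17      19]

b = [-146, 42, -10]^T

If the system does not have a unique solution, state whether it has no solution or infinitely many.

Row-reduce the augmented matrix:
R1 ← R1 / (17).
R2 ← R2 + 17·R1.
R3 ← R3 + 10·R1.
R2 ← R2 / (31).
R1 ← R1 − 16/17·R2.
R3 ← R3 − 449/17·R2.
R3 ← R3 / (3834/527).
R1 ← R1 + 300/527·R3.
R2 ← R2 − 11/31·R3.
Reading off the reduced rows gives x_1 = -6, x_2 = -3, x_3 = -1.

x_1 = -6, x_2 = -3, x_3 = -1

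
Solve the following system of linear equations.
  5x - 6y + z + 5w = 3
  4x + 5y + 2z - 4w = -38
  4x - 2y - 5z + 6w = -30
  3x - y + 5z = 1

x = -5, y = -6, z = 2, w = -2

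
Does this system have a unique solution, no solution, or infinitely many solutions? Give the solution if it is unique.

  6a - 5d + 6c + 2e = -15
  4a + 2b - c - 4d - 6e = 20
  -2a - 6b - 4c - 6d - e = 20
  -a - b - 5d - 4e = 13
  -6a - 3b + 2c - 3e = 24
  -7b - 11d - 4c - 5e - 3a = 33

a = 2, b = -6, c = 0, d = 3, e = -6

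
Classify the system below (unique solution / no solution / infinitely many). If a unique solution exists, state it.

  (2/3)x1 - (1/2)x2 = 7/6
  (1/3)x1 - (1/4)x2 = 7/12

infinitely many solutions

Row-reduce:
R1 ← R1 / (2/3).
R2 ← R2 − 1/3·R1.
Rank is 1 with 2 unknowns, leaving x2 free.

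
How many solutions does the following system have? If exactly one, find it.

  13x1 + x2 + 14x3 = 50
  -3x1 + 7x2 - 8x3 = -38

Row-reduce:
R1 ← R1 / (13).
R2 ← R2 + 3·R1.
R2 ← R2 / (94/13).
R1 ← R1 − 1/13·R2.
Rank is 2 with 3 unknowns, leaving x3 free.

infinitely many solutions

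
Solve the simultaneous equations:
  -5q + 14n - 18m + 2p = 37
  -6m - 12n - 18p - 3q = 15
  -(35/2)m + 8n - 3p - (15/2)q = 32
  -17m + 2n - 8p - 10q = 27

infinitely many solutions

Row-reduce:
R1 ← R1 / (-18).
R2 ← R2 + 6·R1.
R3 ← R3 + 35/2·R1.
R4 ← R4 + 17·R1.
R2 ← R2 / (-50/3).
R1 ← R1 + 7/9·R2.
R3 ← R3 + 101/18·R2.
R4 ← R4 + 101/9·R2.
R3 ← R3 / (67/50).
R1 ← R1 − 19/25·R3.
R2 ← R2 − 28/25·R3.
R4 ← R4 − 67/25·R3.
Rank is 3 with 4 unknowns, leaving q free.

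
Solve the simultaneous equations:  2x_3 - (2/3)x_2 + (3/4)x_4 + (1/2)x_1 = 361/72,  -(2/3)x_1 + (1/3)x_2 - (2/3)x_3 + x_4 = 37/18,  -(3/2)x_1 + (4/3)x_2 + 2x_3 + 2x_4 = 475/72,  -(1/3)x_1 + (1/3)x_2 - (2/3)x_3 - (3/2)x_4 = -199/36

x_1 = -1/4, x_2 = -4/3, x_3 = 1, x_4 = 3

Row-reduce the augmented matrix:
R1 ← R1 / (1/2).
R2 ← R2 + 2/3·R1.
R3 ← R3 + 3/2·R1.
R4 ← R4 + 1/3·R1.
R2 ← R2 / (-5/9).
R1 ← R1 + 4/3·R2.
R3 ← R3 + 2/3·R2.
R4 ← R4 + 1/9·R2.
R3 ← R3 / (28/5).
R1 ← R1 + 4/5·R3.
R2 ← R2 + 18/5·R3.
R4 ← R4 − 4/15·R3.
R4 ← R4 / (-125/84).
R1 ← R1 + 85/28·R4.
R2 ← R2 + 135/56·R4.
R3 ← R3 − 37/112·R4.
Reading off the reduced rows gives x_1 = -1/4, x_2 = -4/3, x_3 = 1, x_4 = 3.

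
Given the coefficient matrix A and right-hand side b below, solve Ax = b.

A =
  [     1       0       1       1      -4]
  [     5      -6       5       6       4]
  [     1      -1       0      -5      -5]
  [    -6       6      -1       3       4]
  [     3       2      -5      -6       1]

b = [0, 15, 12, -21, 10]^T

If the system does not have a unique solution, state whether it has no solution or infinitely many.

x_1 = 3, x_2 = 1, x_3 = 4, x_4 = -3, x_5 = 1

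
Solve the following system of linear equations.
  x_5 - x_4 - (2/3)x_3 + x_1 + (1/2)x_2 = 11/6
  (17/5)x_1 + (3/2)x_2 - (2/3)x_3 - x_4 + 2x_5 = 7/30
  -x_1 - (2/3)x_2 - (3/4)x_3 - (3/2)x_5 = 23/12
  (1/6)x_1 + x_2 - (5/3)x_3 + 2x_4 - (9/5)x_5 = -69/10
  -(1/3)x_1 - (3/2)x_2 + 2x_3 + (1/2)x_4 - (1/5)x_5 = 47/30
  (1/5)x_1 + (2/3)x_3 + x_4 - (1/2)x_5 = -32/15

no solution

Row-reduce:
R2 ← R2 − 17/5·R1.
R3 ← R3 + 1·R1.
R4 ← R4 − 1/6·R1.
R5 ← R5 + 1/3·R1.
R6 ← R6 − 1/5·R1.
R2 ← R2 / (-1/5).
R1 ← R1 − 1/2·R2.
R3 ← R3 + 1/6·R2.
R4 ← R4 − 11/12·R2.
R5 ← R5 + 4/3·R2.
R6 ← R6 + 1/10·R2.
R3 ← R3 / (-11/4).
R1 ← R1 − 10/3·R3.
R2 ← R2 + 8·R3.
R4 ← R4 − 52/9·R3.
R5 ← R5 + 80/9·R3.
R4 ← R4 / (151/22).
R1 ← R1 − 15/11·R4.
R2 ← R2 + 36/11·R4.
R3 ← R3 − 12/11·R4.
R5 ← R5 + 135/22·R4.
R5 ← R5 / (87167/81540).
R1 ← R1 + 46/151·R5.
R2 ← R2 − 1307/755·R5.
R3 ← R3 − 5894/6795·R5.
R4 ← R4 + 41477/40770·R5.
Row 6 reduces to 0 = 1/2, a contradiction. The system is inconsistent.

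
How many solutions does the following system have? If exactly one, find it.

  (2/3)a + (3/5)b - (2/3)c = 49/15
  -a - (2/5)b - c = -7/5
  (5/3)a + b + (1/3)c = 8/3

Row-reduce:
R1 ← R1 / (2/3).
R2 ← R2 + 1·R1.
R3 ← R3 − 5/3·R1.
R2 ← R2 / (1/2).
R1 ← R1 − 9/10·R2.
R3 ← R3 + 1/2·R2.
Row 3 reduces to 0 = -2, a contradiction. The system is inconsistent.

no solution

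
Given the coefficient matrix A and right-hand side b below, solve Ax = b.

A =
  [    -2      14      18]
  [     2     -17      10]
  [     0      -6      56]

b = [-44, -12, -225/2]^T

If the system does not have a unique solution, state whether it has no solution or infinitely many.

Row-reduce:
R1 ← R1 / (-2).
R2 ← R2 − 2·R1.
R2 ← R2 / (-3).
R1 ← R1 + 7·R2.
R3 ← R3 + 6·R2.
Row 3 reduces to 0 = -1/2, a contradiction. The system is inconsistent.

no solution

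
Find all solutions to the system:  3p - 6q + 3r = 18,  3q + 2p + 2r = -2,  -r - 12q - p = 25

no solution

Row-reduce:
R1 ← R1 / (3).
R2 ← R2 − 2·R1.
R3 ← R3 + 1·R1.
R2 ← R2 / (7).
R1 ← R1 + 2·R2.
R3 ← R3 + 14·R2.
Row 3 reduces to 0 = 3, a contradiction. The system is inconsistent.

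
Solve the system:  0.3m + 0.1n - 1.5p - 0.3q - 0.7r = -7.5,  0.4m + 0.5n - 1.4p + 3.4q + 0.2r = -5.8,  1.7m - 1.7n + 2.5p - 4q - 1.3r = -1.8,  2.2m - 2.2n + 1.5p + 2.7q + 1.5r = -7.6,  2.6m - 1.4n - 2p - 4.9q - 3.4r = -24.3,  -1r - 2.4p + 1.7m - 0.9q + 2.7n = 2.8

Row-reduce the augmented matrix:
R1 ← R1 / (3/10).
R2 ← R2 − 2/5·R1.
R3 ← R3 − 17/10·R1.
R4 ← R4 − 11/5·R1.
R5 ← R5 − 13/5·R1.
R6 ← R6 − 17/10·R1.
R2 ← R2 / (11/30).
R1 ← R1 − 1/3·R2.
R3 ← R3 + 34/15·R2.
R4 ← R4 + 44/15·R2.
R5 ← R5 + 34/15·R2.
R6 ← R6 − 32/15·R2.
R3 ← R3 / (809/55).
R1 ← R1 + 61/11·R3.
R2 ← R2 − 18/11·R3.
R4 ← R4 − 173/10·R3.
R5 ← R5 − 809/55·R3.
R6 ← R6 − 287/110·R3.
R4 ← R4 / (167891/16180).
R1 ← R1 − 5719/1618·R4.
R2 ← R2 − 6477/809·R4.
R3 ← R3 − 2331/1618·R4.
R6 ← R6 + 405599/16180·R4.
Swap R5 and R6.
R5 ← R5 / (4282786/839455).
R1 ← R1 + 199736/167891·R5.
R2 ← R2 + 221792/167891·R5.
R3 ← R3 − 9625/167891·R5.
R4 ← R4 − 69954/167891·R5.
R6 reduces to 0 = 0, so the extra equation is consistent.
Reading off the reduced rows gives m = -1, n = 6, p = 4, q = -1, r = 3.

m = -1, n = 6, p = 4, q = -1, r = 3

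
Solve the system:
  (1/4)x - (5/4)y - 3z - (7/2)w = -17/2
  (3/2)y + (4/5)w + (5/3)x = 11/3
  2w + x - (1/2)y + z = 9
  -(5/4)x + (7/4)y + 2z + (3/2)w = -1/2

infinitely many solutions

Row-reduce:
R1 ← R1 / (1/4).
R2 ← R2 − 5/3·R1.
R3 ← R3 − 1·R1.
R4 ← R4 + 5/4·R1.
R2 ← R2 / (59/6).
R1 ← R1 + 5·R2.
R3 ← R3 − 9/2·R2.
R4 ← R4 + 9/2·R2.
R3 ← R3 / (227/59).
R1 ← R1 + 108/59·R3.
R2 ← R2 − 120/59·R3.
R4 ← R4 + 227/59·R3.
Rank is 3 with 4 unknowns, leaving w free.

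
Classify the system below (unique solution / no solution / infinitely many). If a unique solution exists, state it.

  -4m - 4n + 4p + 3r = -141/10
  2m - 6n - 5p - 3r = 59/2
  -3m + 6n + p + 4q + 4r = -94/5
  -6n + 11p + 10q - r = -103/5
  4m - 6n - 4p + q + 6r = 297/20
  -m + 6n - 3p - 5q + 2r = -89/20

Row-reduce the augmented matrix:
R1 ← R1 / (-4).
R2 ← R2 − 2·R1.
R3 ← R3 + 3·R1.
R5 ← R5 − 4·R1.
R6 ← R6 + 1·R1.
R2 ← R2 / (-8).
R1 ← R1 − 1·R2.
R3 ← R3 − 9·R2.
R4 ← R4 + 6·R2.
R5 ← R5 + 10·R2.
R6 ← R6 − 7·R2.
R3 ← R3 / (-43/8).
R1 ← R1 + 11/8·R3.
R2 ← R2 − 3/8·R3.
R4 ← R4 − 53/4·R3.
R5 ← R5 − 15/4·R3.
R6 ← R6 + 53/8·R3.
R4 ← R4 / (854/43).
R1 ← R1 + 44/43·R4.
R2 ← R2 − 12/43·R4.
R3 ← R3 + 32/43·R4.
R5 ← R5 − 163/43·R4.
R6 ← R6 + 427/43·R4.
R5 ← R5 / (9279/854).
R1 ← R1 + 401/427·R5.
R2 ← R2 − 321/1708·R5.
R3 ← R3 + 1/854·R5.
R4 ← R4 − 6/427·R5.
R6 reduces to 0 = 0, so the extra equation is consistent.
Reading off the reduced rows gives m = 4/5, n = -7/5, p = -3, q = 1/4, r = -3/2.

m = 4/5, n = -7/5, p = -3, q = 1/4, r = -3/2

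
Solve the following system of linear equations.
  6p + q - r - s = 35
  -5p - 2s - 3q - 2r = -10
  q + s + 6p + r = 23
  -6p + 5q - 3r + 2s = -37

Row-reduce the augmented matrix:
R1 ← R1 / (6).
R2 ← R2 + 5·R1.
R3 ← R3 − 6·R1.
R4 ← R4 + 6·R1.
R2 ← R2 / (-13/6).
R1 ← R1 − 1/6·R2.
R4 ← R4 − 6·R2.
R3 ← R3 / (2).
R1 ← R1 + 5/13·R3.
R2 ← R2 − 17/13·R3.
R4 ← R4 + 154/13·R3.
R4 ← R4 / (5).
R3 ← R3 − 1·R4.
Reading off the reduced rows gives p = 5, q = -1, r = -2, s = -4.

p = 5, q = -1, r = -2, s = -4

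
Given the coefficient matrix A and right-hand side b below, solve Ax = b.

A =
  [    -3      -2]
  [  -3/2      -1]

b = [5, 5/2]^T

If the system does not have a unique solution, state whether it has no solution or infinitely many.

Row-reduce:
R1 ← R1 / (-3).
R2 ← R2 + 3/2·R1.
Rank is 1 with 2 unknowns, leaving x_2 free.

infinitely many solutions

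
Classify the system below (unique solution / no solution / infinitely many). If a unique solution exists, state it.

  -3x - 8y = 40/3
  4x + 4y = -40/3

x = -8/3, y = -2/3

Row-reduce the augmented matrix:
R1 ← R1 / (-3).
R2 ← R2 − 4·R1.
R2 ← R2 / (-20/3).
R1 ← R1 − 8/3·R2.
Reading off the reduced rows gives x = -8/3, y = -2/3.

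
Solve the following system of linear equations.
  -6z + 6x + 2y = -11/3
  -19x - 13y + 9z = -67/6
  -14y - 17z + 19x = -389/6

x = -1, y = 8/3, z = 1/2

Row-reduce the augmented matrix:
R1 ← R1 / (6).
R2 ← R2 + 19·R1.
R3 ← R3 − 19·R1.
R2 ← R2 / (-20/3).
R1 ← R1 − 1/3·R2.
R3 ← R3 + 61/3·R2.
R3 ← R3 / (65/2).
R1 ← R1 + 3/2·R3.
R2 ← R2 − 3/2·R3.
Reading off the reduced rows gives x = -1, y = 8/3, z = 1/2.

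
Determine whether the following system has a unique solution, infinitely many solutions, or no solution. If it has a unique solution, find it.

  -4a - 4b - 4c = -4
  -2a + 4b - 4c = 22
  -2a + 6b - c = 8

Row-reduce the augmented matrix:
R1 ← R1 / (-4).
R2 ← R2 + 2·R1.
R3 ← R3 + 2·R1.
R2 ← R2 / (6).
R1 ← R1 − 1·R2.
R3 ← R3 − 8·R2.
R3 ← R3 / (11/3).
R1 ← R1 − 4/3·R3.
R2 ← R2 + 1/3·R3.
Reading off the reduced rows gives a = 5, b = 2, c = -6.

a = 5, b = 2, c = -6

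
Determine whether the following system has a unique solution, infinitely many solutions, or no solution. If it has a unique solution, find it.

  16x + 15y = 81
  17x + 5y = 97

Row-reduce the augmented matrix:
R1 ← R1 / (16).
R2 ← R2 − 17·R1.
R2 ← R2 / (-175/16).
R1 ← R1 − 15/16·R2.
Reading off the reduced rows gives x = 6, y = -1.

x = 6, y = -1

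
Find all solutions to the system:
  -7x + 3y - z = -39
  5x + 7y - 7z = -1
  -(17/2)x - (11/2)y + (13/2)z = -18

no solution

Row-reduce:
R1 ← R1 / (-7).
R2 ← R2 − 5·R1.
R3 ← R3 + 17/2·R1.
R2 ← R2 / (64/7).
R1 ← R1 + 3/7·R2.
R3 ← R3 + 64/7·R2.
Row 3 reduces to 0 = 1/2, a contradiction. The system is inconsistent.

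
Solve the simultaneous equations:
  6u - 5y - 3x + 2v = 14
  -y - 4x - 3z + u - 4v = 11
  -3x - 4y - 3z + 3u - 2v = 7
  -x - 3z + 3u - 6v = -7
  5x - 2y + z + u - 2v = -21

Row-reduce the augmented matrix:
R1 ← R1 / (-3).
R2 ← R2 + 4·R1.
R3 ← R3 + 3·R1.
R4 ← R4 + 1·R1.
R5 ← R5 − 5·R1.
R2 ← R2 / (17/3).
R1 ← R1 − 5/3·R2.
R3 ← R3 − 1·R2.
R4 ← R4 − 5/3·R2.
R5 ← R5 + 31/3·R2.
R3 ← R3 / (-42/17).
R1 ← R1 − 15/17·R3.
R2 ← R2 + 9/17·R3.
R4 ← R4 + 36/17·R3.
R5 ← R5 + 76/17·R3.
R4 ← R4 / (32/7).
R1 ← R1 + 4/7·R4.
R2 ← R2 + 6/7·R4.
R3 ← R3 − 5/7·R4.
R5 ← R5 − 10/7·R4.
R5 ← R5 / (-5).
R2 ← R2 + 1·R5.
R3 ← R3 − 3/2·R5.
R4 ← R4 + 1/2·R5.
Reading off the reduced rows gives x = -5, y = -1, z = 3, u = -1, v = 0.

x = -5, y = -1, z = 3, u = -1, v = 0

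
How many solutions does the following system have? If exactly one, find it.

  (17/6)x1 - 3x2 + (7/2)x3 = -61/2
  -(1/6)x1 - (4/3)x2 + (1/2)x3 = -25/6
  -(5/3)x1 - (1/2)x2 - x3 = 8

no solution

Row-reduce:
R1 ← R1 / (17/6).
R2 ← R2 + 1/6·R1.
R3 ← R3 + 5/3·R1.
R2 ← R2 / (-77/51).
R1 ← R1 + 18/17·R2.
R3 ← R3 + 77/34·R2.
Row 3 reduces to 0 = -1, a contradiction. The system is inconsistent.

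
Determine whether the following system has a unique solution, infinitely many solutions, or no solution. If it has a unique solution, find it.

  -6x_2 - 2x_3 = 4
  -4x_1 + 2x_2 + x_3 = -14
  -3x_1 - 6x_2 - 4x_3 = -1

Row-reduce the augmented matrix:
Swap R1 and R2.
R1 ← R1 / (-4).
R3 ← R3 + 3·R1.
R2 ← R2 / (-6).
R1 ← R1 + 1/2·R2.
R3 ← R3 + 15/2·R2.
R3 ← R3 / (-9/4).
R1 ← R1 + 1/12·R3.
R2 ← R2 − 1/3·R3.
Reading off the reduced rows gives x_1 = 3, x_2 = 0, x_3 = -2.

x_1 = 3, x_2 = 0, x_3 = -2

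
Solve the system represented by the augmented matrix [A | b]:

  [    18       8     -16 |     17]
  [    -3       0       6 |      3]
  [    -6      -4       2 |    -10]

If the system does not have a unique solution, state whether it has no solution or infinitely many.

Row-reduce:
R1 ← R1 / (18).
R2 ← R2 + 3·R1.
R3 ← R3 + 6·R1.
R2 ← R2 / (4/3).
R1 ← R1 − 4/9·R2.
R3 ← R3 + 4/3·R2.
Row 3 reduces to 0 = 3/2, a contradiction. The system is inconsistent.

no solution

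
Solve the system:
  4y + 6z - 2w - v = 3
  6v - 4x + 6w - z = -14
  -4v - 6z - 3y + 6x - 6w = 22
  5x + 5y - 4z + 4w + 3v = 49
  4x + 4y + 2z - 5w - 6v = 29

x = 4, y = 4, z = -2, w = 1, v = -1

Row-reduce the augmented matrix:
Swap R1 and R2.
R1 ← R1 / (-4).
R3 ← R3 − 6·R1.
R4 ← R4 − 5·R1.
R5 ← R5 − 4·R1.
R2 ← R2 / (4).
R3 ← R3 + 3·R2.
R4 ← R4 − 5·R2.
R5 ← R5 − 4·R2.
R3 ← R3 / (-3).
R1 ← R1 − 1/4·R3.
R2 ← R2 − 3/2·R3.
R4 ← R4 + 51/4·R3.
R5 ← R5 + 5·R3.
R4 ← R4 / (61/8).
R1 ← R1 + 11/8·R4.
R2 ← R2 − 1/4·R4.
R3 ← R3 + 1/2·R4.
R5 ← R5 − 1/2·R4.
R5 ← R5 / (-2075/366).
R1 ← R1 + 418/183·R5.
R2 ← R2 − 127/61·R5.
R3 ← R3 + 335/183·R5.
R4 ← R4 + 101/122·R5.
Reading off the reduced rows gives x = 4, y = 4, z = -2, w = 1, v = -1.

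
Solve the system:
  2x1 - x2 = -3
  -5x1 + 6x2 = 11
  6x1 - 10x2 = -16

Row-reduce the augmented matrix:
R1 ← R1 / (2).
R2 ← R2 + 5·R1.
R3 ← R3 − 6·R1.
R2 ← R2 / (7/2).
R1 ← R1 + 1/2·R2.
R3 ← R3 + 7·R2.
R3 reduces to 0 = 0, so the extra equation is consistent.
Reading off the reduced rows gives x1 = -1, x2 = 1.

x1 = -1, x2 = 1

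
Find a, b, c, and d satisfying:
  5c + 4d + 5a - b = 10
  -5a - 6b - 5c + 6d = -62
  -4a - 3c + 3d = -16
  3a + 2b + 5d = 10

a = 1, b = 6, c = 3, d = -1

Row-reduce the augmented matrix:
R1 ← R1 / (5).
R2 ← R2 + 5·R1.
R3 ← R3 + 4·R1.
R4 ← R4 − 3·R1.
R2 ← R2 / (-7).
R1 ← R1 + 1/5·R2.
R3 ← R3 + 4/5·R2.
R4 ← R4 − 13/5·R2.
R1 ← R1 − 1·R3.
R4 ← R4 + 3·R3.
R4 ← R4 / (752/35).
R1 ← R1 + 159/35·R4.
R2 ← R2 + 10/7·R4.
R3 ← R3 − 177/35·R4.
Reading off the reduced rows gives a = 1, b = 6, c = 3, d = -1.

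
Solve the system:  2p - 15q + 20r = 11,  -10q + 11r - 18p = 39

infinitely many solutions

Row-reduce:
R1 ← R1 / (2).
R2 ← R2 + 18·R1.
R2 ← R2 / (-145).
R1 ← R1 + 15/2·R2.
Rank is 2 with 3 unknowns, leaving r free.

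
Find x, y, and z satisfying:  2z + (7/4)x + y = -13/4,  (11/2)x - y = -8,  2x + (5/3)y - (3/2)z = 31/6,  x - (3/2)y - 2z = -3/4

x = -1, y = 5/2, z = -2

Row-reduce the augmented matrix:
R1 ← R1 / (7/4).
R2 ← R2 − 11/2·R1.
R3 ← R3 − 2·R1.
R4 ← R4 − 1·R1.
R2 ← R2 / (-29/7).
R1 ← R1 − 4/7·R2.
R3 ← R3 − 11/21·R2.
R4 ← R4 + 29/14·R2.
R3 ← R3 / (-797/174).
R1 ← R1 − 8/29·R3.
R2 ← R2 − 44/29·R3.
R4 reduces to 0 = 0, so the extra equation is consistent.
Reading off the reduced rows gives x = -1, y = 5/2, z = -2.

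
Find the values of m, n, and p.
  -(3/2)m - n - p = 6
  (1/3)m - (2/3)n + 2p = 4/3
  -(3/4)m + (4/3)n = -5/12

Row-reduce the augmented matrix:
R1 ← R1 / (-3/2).
R2 ← R2 − 1/3·R1.
R3 ← R3 + 3/4·R1.
R2 ← R2 / (-8/9).
R1 ← R1 − 2/3·R2.
R3 ← R3 − 11/6·R2.
R3 ← R3 / (25/6).
R1 ← R1 − 2·R3.
R2 ← R2 + 2·R3.
Reading off the reduced rows gives m = -3, n = -2, p = 1/2.

m = -3, n = -2, p = 1/2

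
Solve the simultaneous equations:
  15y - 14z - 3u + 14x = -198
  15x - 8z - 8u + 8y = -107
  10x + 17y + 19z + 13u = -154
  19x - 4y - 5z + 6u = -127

x = -5, y = -6, z = 4, u = -6

Row-reduce the augmented matrix:
R1 ← R1 / (14).
R2 ← R2 − 15·R1.
R3 ← R3 − 10·R1.
R4 ← R4 − 19·R1.
R2 ← R2 / (-113/14).
R1 ← R1 − 15/14·R2.
R3 ← R3 − 44/7·R2.
R4 ← R4 + 341/14·R2.
R3 ← R3 / (3893/113).
R1 ← R1 + 8/113·R3.
R2 ← R2 + 98/113·R3.
R4 ← R4 + 805/113·R3.
R4 ← R4 / (104620/3893).
R1 ← R1 + 3216/3893·R4.
R2 ← R2 − 3427/3893·R4.
R3 ← R3 − 1290/3893·R4.
Reading off the reduced rows gives x = -5, y = -6, z = 4, u = -6.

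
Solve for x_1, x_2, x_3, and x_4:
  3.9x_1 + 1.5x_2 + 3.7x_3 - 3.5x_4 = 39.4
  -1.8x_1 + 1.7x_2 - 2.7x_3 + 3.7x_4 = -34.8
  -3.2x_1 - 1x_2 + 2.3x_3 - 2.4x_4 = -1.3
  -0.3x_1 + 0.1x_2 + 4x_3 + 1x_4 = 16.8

Row-reduce the augmented matrix:
R1 ← R1 / (39/10).
R2 ← R2 + 9/5·R1.
R3 ← R3 + 16/5·R1.
R4 ← R4 + 3/10·R1.
R2 ← R2 / (311/130).
R1 ← R1 − 5/13·R2.
R3 ← R3 − 3/13·R2.
R4 ← R4 − 14/65·R2.
R3 ← R3 / (50677/9330).
R1 ← R1 − 1034/933·R3.
R2 ← R2 + 129/311·R3.
R4 ← R4 − 13603/3110·R3.
R4 ← R4 / (228059/46070).
R1 ← R1 + 534/4607·R4.
R2 ← R2 − 2089/4607·R4.
R3 ← R3 + 4642/4607·R4.
Reading off the reduced rows gives x_1 = 6, x_2 = -4, x_3 = 5, x_4 = -1.

x_1 = 6, x_2 = -4, x_3 = 5, x_4 = -1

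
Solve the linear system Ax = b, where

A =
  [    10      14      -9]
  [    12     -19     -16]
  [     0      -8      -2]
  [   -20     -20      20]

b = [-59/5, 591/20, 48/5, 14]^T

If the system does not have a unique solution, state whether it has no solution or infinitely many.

x_1 = 3/4, x_2 = -5/4, x_3 = 1/5

Row-reduce the augmented matrix:
R1 ← R1 / (10).
R2 ← R2 − 12·R1.
R4 ← R4 + 20·R1.
R2 ← R2 / (-179/5).
R1 ← R1 − 7/5·R2.
R3 ← R3 + 8·R2.
R4 ← R4 − 8·R2.
R3 ← R3 / (-150/179).
R1 ← R1 + 395/358·R3.
R2 ← R2 − 26/179·R3.
R4 ← R4 − 150/179·R3.
R4 reduces to 0 = 0, so the extra equation is consistent.
Reading off the reduced rows gives x_1 = 3/4, x_2 = -5/4, x_3 = 1/5.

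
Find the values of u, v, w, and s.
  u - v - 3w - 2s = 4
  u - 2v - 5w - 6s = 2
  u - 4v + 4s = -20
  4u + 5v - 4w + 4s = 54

u = 4, v = 6, w = -2, s = 0

Row-reduce the augmented matrix:
R2 ← R2 − 1·R1.
R3 ← R3 − 1·R1.
R4 ← R4 − 4·R1.
R2 ← R2 / (-1).
R1 ← R1 + 1·R2.
R3 ← R3 + 3·R2.
R4 ← R4 − 9·R2.
R3 ← R3 / (9).
R1 ← R1 + 1·R3.
R2 ← R2 − 2·R3.
R4 ← R4 + 10·R3.
R4 ← R4 / (-4).
R1 ← R1 − 4·R4.
R3 ← R3 − 2·R4.
Reading off the reduced rows gives u = 4, v = 6, w = -2, s = 0.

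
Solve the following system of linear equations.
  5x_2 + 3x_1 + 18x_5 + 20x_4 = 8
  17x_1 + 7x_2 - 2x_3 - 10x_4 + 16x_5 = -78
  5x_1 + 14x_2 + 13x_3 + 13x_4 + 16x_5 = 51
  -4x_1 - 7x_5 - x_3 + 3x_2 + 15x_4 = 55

infinitely many solutions

Row-reduce:
R1 ← R1 / (3).
R2 ← R2 − 17·R1.
R3 ← R3 − 5·R1.
R4 ← R4 + 4·R1.
R2 ← R2 / (-64/3).
R1 ← R1 − 5/3·R2.
R3 ← R3 − 17/3·R2.
R4 ← R4 − 29/3·R2.
R3 ← R3 / (399/32).
R1 ← R1 + 5/32·R3.
R2 ← R2 − 3/32·R3.
R4 ← R4 + 61/32·R3.
R4 ← R4 / (-8912/399).
R1 ← R1 + 1450/399·R4.
R2 ← R2 − 822/133·R4.
R3 ← R3 + 1699/399·R4.
Rank is 4 with 5 unknowns, leaving x_5 free.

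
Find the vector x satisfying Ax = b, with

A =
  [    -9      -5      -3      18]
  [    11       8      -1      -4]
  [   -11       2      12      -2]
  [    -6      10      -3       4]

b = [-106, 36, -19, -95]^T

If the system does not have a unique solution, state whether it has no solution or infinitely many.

x_1 = 5, x_2 = -4, x_3 = 3, x_4 = -4

Row-reduce the augmented matrix:
R1 ← R1 / (-9).
R2 ← R2 − 11·R1.
R3 ← R3 + 11·R1.
R4 ← R4 + 6·R1.
R2 ← R2 / (17/9).
R1 ← R1 − 5/9·R2.
R3 ← R3 − 73/9·R2.
R4 ← R4 − 40/3·R2.
R3 ← R3 / (607/17).
R1 ← R1 − 29/17·R3.
R2 ← R2 + 42/17·R3.
R4 ← R4 − 543/17·R3.
R4 ← R4 / (-26978/607).
R1 ← R1 + 1490/607·R4.
R2 ← R2 − 1530/607·R4.
R3 ← R3 + 1722/607·R4.
Reading off the reduced rows gives x_1 = 5, x_2 = -4, x_3 = 3, x_4 = -4.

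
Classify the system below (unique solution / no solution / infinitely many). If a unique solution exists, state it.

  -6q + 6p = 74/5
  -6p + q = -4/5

Row-reduce the augmented matrix:
R1 ← R1 / (6).
R2 ← R2 + 6·R1.
R2 ← R2 / (-5).
R1 ← R1 + 1·R2.
Reading off the reduced rows gives p = -1/3, q = -14/5.

p = -1/3, q = -14/5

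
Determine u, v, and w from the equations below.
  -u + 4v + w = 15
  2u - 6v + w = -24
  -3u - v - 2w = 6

u = -3, v = 3, w = 0

Row-reduce the augmented matrix:
R1 ← R1 / (-1).
R2 ← R2 − 2·R1.
R3 ← R3 + 3·R1.
R2 ← R2 / (2).
R1 ← R1 + 4·R2.
R3 ← R3 + 13·R2.
R3 ← R3 / (29/2).
R1 ← R1 − 5·R3.
R2 ← R2 − 3/2·R3.
Reading off the reduced rows gives u = -3, v = 3, w = 0.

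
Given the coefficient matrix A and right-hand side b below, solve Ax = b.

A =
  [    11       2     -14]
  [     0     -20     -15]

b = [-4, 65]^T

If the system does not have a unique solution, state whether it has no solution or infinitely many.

Row-reduce:
R1 ← R1 / (11).
R2 ← R2 / (-20).
R1 ← R1 − 2/11·R2.
Rank is 2 with 3 unknowns, leaving x_3 free.

infinitely many solutions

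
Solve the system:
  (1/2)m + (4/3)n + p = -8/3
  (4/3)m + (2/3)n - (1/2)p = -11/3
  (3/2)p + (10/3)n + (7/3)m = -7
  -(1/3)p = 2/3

Row-reduce:
R1 ← R1 / (1/2).
R2 ← R2 − 4/3·R1.
R3 ← R3 − 7/3·R1.
R2 ← R2 / (-26/9).
R1 ← R1 − 8/3·R2.
R3 ← R3 + 26/9·R2.
Swap R3 and R4.
R3 ← R3 / (-1/3).
R1 ← R1 + 12/13·R3.
R2 ← R2 − 57/52·R3.
Row 4 reduces to 0 = 2, a contradiction. The system is inconsistent.

no solution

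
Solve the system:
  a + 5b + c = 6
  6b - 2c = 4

Row-reduce:
R2 ← R2 / (6).
R1 ← R1 − 5·R2.
Rank is 2 with 3 unknowns, leaving c free.

infinitely many solutions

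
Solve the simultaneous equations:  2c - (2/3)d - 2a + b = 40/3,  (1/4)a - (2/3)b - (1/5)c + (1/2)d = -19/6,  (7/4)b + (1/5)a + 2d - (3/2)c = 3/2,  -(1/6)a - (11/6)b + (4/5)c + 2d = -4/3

a = 0, b = 4, c = 5, d = 1

Row-reduce the augmented matrix:
R1 ← R1 / (-2).
R2 ← R2 − 1/4·R1.
R3 ← R3 − 1/5·R1.
R4 ← R4 + 1/6·R1.
R2 ← R2 / (-13/24).
R1 ← R1 + 1/2·R2.
R3 ← R3 − 37/20·R2.
R4 ← R4 + 23/12·R2.
R3 ← R3 / (-367/325).
R1 ← R1 + 68/65·R3.
R2 ← R2 + 6/65·R3.
R4 ← R4 − 89/195·R3.
R4 ← R4 / (4267/2202).
R1 ← R1 + 1160/367·R4.
R2 ← R2 + 383/367·R4.
R3 ← R3 + 6545/2202·R4.
Reading off the reduced rows gives a = 0, b = 4, c = 5, d = 1.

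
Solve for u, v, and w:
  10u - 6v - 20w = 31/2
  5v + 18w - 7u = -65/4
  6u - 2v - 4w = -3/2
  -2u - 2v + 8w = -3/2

Row-reduce the augmented matrix:
R1 ← R1 / (10).
R2 ← R2 + 7·R1.
R3 ← R3 − 6·R1.
R4 ← R4 + 2·R1.
R2 ← R2 / (4/5).
R1 ← R1 + 3/5·R2.
R3 ← R3 − 8/5·R2.
R4 ← R4 + 16/5·R2.
Swap R3 and R4.
R3 ← R3 / (20).
R1 ← R1 − 1·R3.
R2 ← R2 − 5·R3.
R4 reduces to 0 = 0, so the extra equation is consistent.
Reading off the reduced rows gives u = -3/2, v = -7/4, w = -1.

u = -3/2, v = -7/4, w = -1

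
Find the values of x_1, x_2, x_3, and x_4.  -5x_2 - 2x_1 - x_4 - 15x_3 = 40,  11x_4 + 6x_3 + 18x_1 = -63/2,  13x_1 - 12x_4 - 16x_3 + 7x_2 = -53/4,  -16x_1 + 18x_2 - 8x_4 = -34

x_1 = -5/4, x_2 = -3, x_3 = -3/2, x_4 = 0

Row-reduce the augmented matrix:
R1 ← R1 / (-2).
R2 ← R2 − 18·R1.
R3 ← R3 − 13·R1.
R4 ← R4 + 16·R1.
R2 ← R2 / (-45).
R1 ← R1 − 5/2·R2.
R3 ← R3 + 51/2·R2.
R4 ← R4 − 58·R2.
R3 ← R3 / (-202/5).
R1 ← R1 − 1/3·R3.
R2 ← R2 − 43/15·R3.
R4 ← R4 + 694/15·R3.
R4 ← R4 / (45563/1818).
R1 ← R1 − 1633/3636·R4.
R2 ← R2 + 5227/3636·R4.
R3 ← R3 − 589/1212·R4.
Reading off the reduced rows gives x_1 = -5/4, x_2 = -3, x_3 = -3/2, x_4 = 0.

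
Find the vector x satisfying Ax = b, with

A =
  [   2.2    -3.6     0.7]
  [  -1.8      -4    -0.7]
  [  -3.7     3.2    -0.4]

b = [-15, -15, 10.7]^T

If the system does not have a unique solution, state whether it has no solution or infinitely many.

x_1 = 1, x_2 = 4, x_3 = -4

Row-reduce the augmented matrix:
R1 ← R1 / (11/5).
R2 ← R2 + 9/5·R1.
R3 ← R3 + 37/10·R1.
R2 ← R2 / (-382/55).
R1 ← R1 + 18/11·R2.
R3 ← R3 + 157/55·R2.
R3 ← R3 / (3169/3820).
R1 ← R1 − 133/382·R3.
R2 ← R2 − 7/382·R3.
Reading off the reduced rows gives x_1 = 1, x_2 = 4, x_3 = -4.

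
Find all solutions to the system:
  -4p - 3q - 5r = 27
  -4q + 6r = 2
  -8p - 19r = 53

no solution

Row-reduce:
R1 ← R1 / (-4).
R3 ← R3 + 8·R1.
R2 ← R2 / (-4).
R1 ← R1 − 3/4·R2.
R3 ← R3 − 6·R2.
Row 3 reduces to 0 = 2, a contradiction. The system is inconsistent.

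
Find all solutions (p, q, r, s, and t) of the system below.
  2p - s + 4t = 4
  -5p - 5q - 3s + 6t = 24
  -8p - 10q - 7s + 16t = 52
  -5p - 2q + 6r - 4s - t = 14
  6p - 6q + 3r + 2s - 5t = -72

Row-reduce:
R1 ← R1 / (2).
R2 ← R2 + 5·R1.
R3 ← R3 + 8·R1.
R4 ← R4 + 5·R1.
R5 ← R5 − 6·R1.
R2 ← R2 / (-5).
R3 ← R3 + 10·R2.
R4 ← R4 + 2·R2.
R5 ← R5 + 6·R2.
Swap R3 and R4.
R3 ← R3 / (6).
R5 ← R5 − 3·R3.
Swap R4 and R5.
R4 ← R4 / (55/4).
R1 ← R1 + 1/2·R4.
R2 ← R2 − 11/10·R4.
R3 ← R3 + 43/60·R4.
Rank is 4 with 5 unknowns, leaving t free.

infinitely many solutions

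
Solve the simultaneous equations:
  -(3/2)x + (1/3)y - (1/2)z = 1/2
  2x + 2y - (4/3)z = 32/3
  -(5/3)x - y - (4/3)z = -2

Row-reduce the augmented matrix:
R1 ← R1 / (-3/2).
R2 ← R2 − 2·R1.
R3 ← R3 + 5/3·R1.
R2 ← R2 / (22/9).
R1 ← R1 + 2/9·R2.
R3 ← R3 + 37/27·R2.
R3 ← R3 / (-188/99).
R1 ← R1 − 5/33·R3.
R2 ← R2 + 9/11·R3.
Reading off the reduced rows gives x = 1, y = 3, z = -2.

x = 1, y = 3, z = -2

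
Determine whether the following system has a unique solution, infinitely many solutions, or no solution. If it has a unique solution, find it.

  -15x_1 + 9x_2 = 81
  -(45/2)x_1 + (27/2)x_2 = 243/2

infinitely many solutions

Row-reduce:
R1 ← R1 / (-15).
R2 ← R2 + 45/2·R1.
Rank is 1 with 2 unknowns, leaving x_2 free.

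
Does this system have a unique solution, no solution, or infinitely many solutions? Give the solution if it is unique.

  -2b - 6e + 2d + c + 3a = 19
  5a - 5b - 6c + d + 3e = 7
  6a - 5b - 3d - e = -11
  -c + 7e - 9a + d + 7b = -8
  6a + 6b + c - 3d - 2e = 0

Row-reduce:
R1 ← R1 / (3).
R2 ← R2 − 5·R1.
R3 ← R3 − 6·R1.
R4 ← R4 + 9·R1.
R5 ← R5 − 6·R1.
R2 ← R2 / (-5/3).
R1 ← R1 + 2/3·R2.
R3 ← R3 + 1·R2.
R4 ← R4 − 1·R2.
R5 ← R5 − 10·R2.
R3 ← R3 / (13/5).
R1 ← R1 − 17/5·R3.
R2 ← R2 − 23/5·R3.
R4 ← R4 + 13/5·R3.
R5 ← R5 + 47·R3.
Swap R4 and R5.
R4 ← R4 / (-1589/13).
R1 ← R1 − 116/13·R4.
R2 ← R2 − 147/13·R4.
R3 ← R3 + 28/13·R4.
Rank is 4 with 5 unknowns, leaving e free.

infinitely many solutions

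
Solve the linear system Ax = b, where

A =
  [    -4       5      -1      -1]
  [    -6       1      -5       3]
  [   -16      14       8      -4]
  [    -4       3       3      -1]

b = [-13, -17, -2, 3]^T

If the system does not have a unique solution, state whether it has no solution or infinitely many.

Row-reduce:
R1 ← R1 / (-4).
R2 ← R2 + 6·R1.
R3 ← R3 + 16·R1.
R4 ← R4 + 4·R1.
R2 ← R2 / (-13/2).
R1 ← R1 + 5/4·R2.
R3 ← R3 + 6·R2.
R4 ← R4 + 2·R2.
R3 ← R3 / (198/13).
R1 ← R1 − 12/13·R3.
R2 ← R2 − 7/13·R3.
R4 ← R4 − 66/13·R3.
Row 4 reduces to 0 = -2/3, a contradiction. The system is inconsistent.

no solution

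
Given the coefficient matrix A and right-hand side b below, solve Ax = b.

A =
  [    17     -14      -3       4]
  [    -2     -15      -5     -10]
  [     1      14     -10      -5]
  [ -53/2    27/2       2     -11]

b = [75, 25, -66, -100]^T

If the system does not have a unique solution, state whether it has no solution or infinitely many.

infinitely many solutions

Row-reduce:
R1 ← R1 / (17).
R2 ← R2 + 2·R1.
R3 ← R3 − 1·R1.
R4 ← R4 + 53/2·R1.
R2 ← R2 / (-283/17).
R1 ← R1 + 14/17·R2.
R3 ← R3 − 252/17·R2.
R4 ← R4 + 283/34·R2.
R3 ← R3 / (-4129/283).
R1 ← R1 − 25/283·R3.
R2 ← R2 − 91/283·R3.
Rank is 3 with 4 unknowns, leaving x_4 free.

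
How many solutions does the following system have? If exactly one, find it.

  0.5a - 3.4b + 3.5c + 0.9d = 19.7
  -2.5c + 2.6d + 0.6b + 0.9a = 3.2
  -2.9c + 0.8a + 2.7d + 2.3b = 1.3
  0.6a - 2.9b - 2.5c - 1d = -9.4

a = 6, b = 0, c = 4, d = 3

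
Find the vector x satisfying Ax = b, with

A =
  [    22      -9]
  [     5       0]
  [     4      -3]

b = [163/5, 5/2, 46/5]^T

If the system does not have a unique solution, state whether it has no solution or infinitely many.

x_1 = 1/2, x_2 = -12/5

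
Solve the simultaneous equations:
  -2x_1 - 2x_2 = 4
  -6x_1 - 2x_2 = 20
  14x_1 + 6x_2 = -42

no solution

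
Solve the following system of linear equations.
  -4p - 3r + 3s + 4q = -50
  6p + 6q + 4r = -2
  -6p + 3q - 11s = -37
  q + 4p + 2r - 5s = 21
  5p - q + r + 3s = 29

p = 5, q = -6, r = 1, s = -1

Row-reduce the augmented matrix:
R1 ← R1 / (-4).
R2 ← R2 − 6·R1.
R3 ← R3 + 6·R1.
R4 ← R4 − 4·R1.
R5 ← R5 − 5·R1.
R2 ← R2 / (12).
R1 ← R1 + 1·R2.
R3 ← R3 + 3·R2.
R4 ← R4 − 5·R2.
R5 ← R5 − 4·R2.
R3 ← R3 / (35/8).
R1 ← R1 − 17/24·R3.
R2 ← R2 + 1/24·R3.
R4 ← R4 + 19/24·R3.
R5 ← R5 + 31/12·R3.
R4 ← R4 / (-136/21).
R1 ← R1 − 41/21·R4.
R2 ← R2 − 5/21·R4.
R3 ← R3 + 23/7·R4.
R5 ← R5 + 68/21·R4.
R5 reduces to 0 = 0, so the extra equation is consistent.
Reading off the reduced rows gives p = 5, q = -6, r = 1, s = -1.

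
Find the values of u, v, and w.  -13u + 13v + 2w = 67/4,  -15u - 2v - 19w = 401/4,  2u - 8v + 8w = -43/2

u = -11/4, v = -1, w = -3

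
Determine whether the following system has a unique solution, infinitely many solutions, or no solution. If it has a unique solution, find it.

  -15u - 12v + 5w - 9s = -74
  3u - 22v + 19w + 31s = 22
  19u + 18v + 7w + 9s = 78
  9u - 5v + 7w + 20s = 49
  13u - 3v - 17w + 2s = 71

Row-reduce:
R1 ← R1 / (-15).
R2 ← R2 − 3·R1.
R3 ← R3 − 19·R1.
R4 ← R4 − 9·R1.
R5 ← R5 − 13·R1.
R2 ← R2 / (-122/5).
R1 ← R1 − 4/5·R2.
R3 ← R3 − 14/5·R2.
R4 ← R4 + 61/5·R2.
R5 ← R5 + 67/5·R2.
R3 ← R3 / (2860/183).
R1 ← R1 − 59/183·R3.
R2 ← R2 + 50/61·R3.
R5 ← R5 + 4328/183·R3.
Swap R4 and R5.
R4 ← R4 / (-14584/715).
R1 ← R1 − 2199/1430·R4.
R2 ← R2 + 164/143·R4.
R3 ← R3 − 87/1430·R4.
Row 5 reduces to 0 = 1, a contradiction. The system is inconsistent.

no solution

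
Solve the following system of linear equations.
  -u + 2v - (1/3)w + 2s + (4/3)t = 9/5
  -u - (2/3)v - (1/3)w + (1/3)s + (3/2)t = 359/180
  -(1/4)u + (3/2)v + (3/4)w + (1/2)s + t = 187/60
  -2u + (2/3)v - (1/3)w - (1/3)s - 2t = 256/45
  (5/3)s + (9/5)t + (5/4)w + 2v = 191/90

Row-reduce the augmented matrix:
R1 ← R1 / (-1).
R2 ← R2 + 1·R1.
R3 ← R3 + 1/4·R1.
R4 ← R4 + 2·R1.
R2 ← R2 / (-8/3).
R1 ← R1 + 2·R2.
R3 ← R3 − 1·R2.
R4 ← R4 + 10/3·R2.
R5 ← R5 − 2·R2.
R3 ← R3 / (5/6).
R1 ← R1 − 1/3·R3.
R4 ← R4 − 1/3·R3.
R5 ← R5 − 5/4·R3.
R4 ← R4 / (-2).
R1 ← R1 + 1/2·R4.
R2 ← R2 − 5/8·R4.
R3 ← R3 + 3/4·R4.
R5 ← R5 − 65/48·R4.
R5 ← R5 / (-7681/2880).
R1 ← R1 + 11/24·R5.
R2 ← R2 + 161/96·R5.
R3 ← R3 − 45/16·R5.
R4 ← R4 − 31/12·R5.
Reading off the reduced rows gives u = -3, v = 1, w = 8/5, s = -5/3, t = 1/2.

u = -3, v = 1, w = 8/5, s = -5/3, t = 1/2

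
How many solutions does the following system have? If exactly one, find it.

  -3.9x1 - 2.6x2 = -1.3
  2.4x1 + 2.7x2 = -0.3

x1 = 1, x2 = -1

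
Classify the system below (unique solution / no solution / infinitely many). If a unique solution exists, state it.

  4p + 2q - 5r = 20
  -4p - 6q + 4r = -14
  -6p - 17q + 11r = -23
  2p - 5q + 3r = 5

Row-reduce the augmented matrix:
R1 ← R1 / (4).
R2 ← R2 + 4·R1.
R3 ← R3 + 6·R1.
R4 ← R4 − 2·R1.
R2 ← R2 / (-4).
R1 ← R1 − 1/2·R2.
R3 ← R3 + 14·R2.
R4 ← R4 + 6·R2.
R3 ← R3 / (7).
R1 ← R1 + 11/8·R3.
R2 ← R2 − 1/4·R3.
R4 ← R4 − 7·R3.
R4 reduces to 0 = 0, so the extra equation is consistent.
Reading off the reduced rows gives p = 3, q = -1, r = -2.

p = 3, q = -1, r = -2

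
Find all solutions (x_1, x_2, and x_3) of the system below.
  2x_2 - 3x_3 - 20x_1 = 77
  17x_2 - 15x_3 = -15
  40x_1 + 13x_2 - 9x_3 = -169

Row-reduce:
R1 ← R1 / (-20).
R3 ← R3 − 40·R1.
R2 ← R2 / (17).
R1 ← R1 + 1/10·R2.
R3 ← R3 − 17·R2.
Rank is 2 with 3 unknowns, leaving x_3 free.

infinitely many solutions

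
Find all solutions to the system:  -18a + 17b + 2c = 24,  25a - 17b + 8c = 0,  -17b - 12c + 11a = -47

no solution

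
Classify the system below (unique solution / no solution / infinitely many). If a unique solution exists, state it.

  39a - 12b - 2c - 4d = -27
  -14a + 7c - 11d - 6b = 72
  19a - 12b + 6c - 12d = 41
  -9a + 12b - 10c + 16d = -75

infinitely many solutions

Row-reduce:
R1 ← R1 / (39).
R2 ← R2 + 14·R1.
R3 ← R3 − 19·R1.
R4 ← R4 + 9·R1.
R2 ← R2 / (-134/13).
R1 ← R1 + 4/13·R2.
R3 ← R3 + 80/13·R2.
R4 ← R4 − 120/13·R2.
R3 ← R3 / (216/67).
R1 ← R1 + 16/67·R3.
R2 ← R2 + 245/402·R3.
R4 ← R4 + 324/67·R3.
Rank is 3 with 4 unknowns, leaving d free.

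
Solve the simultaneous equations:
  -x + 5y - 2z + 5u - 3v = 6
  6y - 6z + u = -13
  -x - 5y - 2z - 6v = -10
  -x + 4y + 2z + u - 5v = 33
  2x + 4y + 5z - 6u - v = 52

x = 3, y = 3, z = 5, u = -1, v = -3

Row-reduce the augmented matrix:
R1 ← R1 / (-1).
R3 ← R3 + 1·R1.
R4 ← R4 + 1·R1.
R5 ← R5 − 2·R1.
R2 ← R2 / (6).
R1 ← R1 + 5·R2.
R3 ← R3 + 10·R2.
R4 ← R4 + 1·R2.
R5 ← R5 − 14·R2.
R3 ← R3 / (-10).
R1 ← R1 + 3·R3.
R2 ← R2 + 1·R3.
R4 ← R4 − 3·R3.
R5 ← R5 − 15·R3.
R4 ← R4 / (-29/6).
R1 ← R1 + 19/6·R4.
R2 ← R2 − 1/2·R4.
R3 ← R3 − 1/3·R4.
R5 ← R5 + 10/3·R4.
R5 ← R5 / (-19/2).
R1 ← R1 − 29/5·R5.
R3 ← R3 − 1/10·R5.
R4 ← R4 − 3/5·R5.
Reading off the reduced rows gives x = 3, y = 3, z = 5, u = -1, v = -3.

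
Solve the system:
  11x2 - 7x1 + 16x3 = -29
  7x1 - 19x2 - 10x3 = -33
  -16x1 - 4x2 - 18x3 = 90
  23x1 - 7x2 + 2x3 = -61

x1 = -1, x2 = 4, x3 = -5

Row-reduce the augmented matrix:
R1 ← R1 / (-7).
R2 ← R2 − 7·R1.
R3 ← R3 + 16·R1.
R4 ← R4 − 23·R1.
R2 ← R2 / (-8).
R1 ← R1 + 11/7·R2.
R3 ← R3 + 204/7·R2.
R4 ← R4 − 204/7·R2.
R3 ← R3 / (-535/7).
R1 ← R1 + 97/28·R3.
R2 ← R2 + 3/4·R3.
R4 ← R4 − 535/7·R3.
R4 reduces to 0 = 0, so the extra equation is consistent.
Reading off the reduced rows gives x1 = -1, x2 = 4, x3 = -5.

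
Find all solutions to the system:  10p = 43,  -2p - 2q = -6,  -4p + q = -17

no solution

Row-reduce:
R1 ← R1 / (10).
R2 ← R2 + 2·R1.
R3 ← R3 + 4·R1.
R2 ← R2 / (-2).
R3 ← R3 − 1·R2.
Row 3 reduces to 0 = 3/2, a contradiction. The system is inconsistent.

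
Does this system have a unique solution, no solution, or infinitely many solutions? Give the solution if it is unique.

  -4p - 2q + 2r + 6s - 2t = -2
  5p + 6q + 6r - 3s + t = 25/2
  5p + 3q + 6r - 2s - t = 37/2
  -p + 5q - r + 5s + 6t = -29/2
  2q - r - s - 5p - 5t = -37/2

p = 5/2, q = -2, r = 2, s = 0, t = 0

Row-reduce the augmented matrix:
R1 ← R1 / (-4).
R2 ← R2 − 5·R1.
R3 ← R3 − 5·R1.
R4 ← R4 + 1·R1.
R5 ← R5 + 5·R1.
R2 ← R2 / (7/2).
R1 ← R1 − 1/2·R2.
R3 ← R3 − 1/2·R2.
R4 ← R4 − 11/2·R2.
R5 ← R5 − 9/2·R2.
R3 ← R3 / (51/7).
R1 ← R1 + 12/7·R3.
R2 ← R2 − 17/7·R3.
R4 ← R4 + 104/7·R3.
R5 ← R5 + 101/7·R3.
R4 ← R4 / (19/3).
R1 ← R1 + 1·R4.
R2 ← R2 + 1/3·R4.
R3 ← R3 − 2/3·R4.
R5 ← R5 + 14/3·R4.
R5 ← R5 / (-1773/323).
R1 ← R1 − 91/323·R5.
R2 ← R2 − 252/323·R5.
R3 ← R3 + 219/323·R5.
R4 ← R4 − 110/323·R5.
Reading off the reduced rows gives p = 5/2, q = -2, r = 2, s = 0, t = 0.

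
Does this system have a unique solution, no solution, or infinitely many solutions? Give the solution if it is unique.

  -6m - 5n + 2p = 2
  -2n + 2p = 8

infinitely many solutions

Row-reduce:
R1 ← R1 / (-6).
R2 ← R2 / (-2).
R1 ← R1 − 5/6·R2.
Rank is 2 with 3 unknowns, leaving p free.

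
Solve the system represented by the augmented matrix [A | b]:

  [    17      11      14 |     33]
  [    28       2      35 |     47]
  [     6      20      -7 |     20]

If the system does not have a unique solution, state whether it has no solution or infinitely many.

Row-reduce:
R1 ← R1 / (17).
R2 ← R2 − 28·R1.
R3 ← R3 − 6·R1.
R2 ← R2 / (-274/17).
R1 ← R1 − 11/17·R2.
R3 ← R3 − 274/17·R2.
Row 3 reduces to 0 = 1, a contradiction. The system is inconsistent.

no solution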